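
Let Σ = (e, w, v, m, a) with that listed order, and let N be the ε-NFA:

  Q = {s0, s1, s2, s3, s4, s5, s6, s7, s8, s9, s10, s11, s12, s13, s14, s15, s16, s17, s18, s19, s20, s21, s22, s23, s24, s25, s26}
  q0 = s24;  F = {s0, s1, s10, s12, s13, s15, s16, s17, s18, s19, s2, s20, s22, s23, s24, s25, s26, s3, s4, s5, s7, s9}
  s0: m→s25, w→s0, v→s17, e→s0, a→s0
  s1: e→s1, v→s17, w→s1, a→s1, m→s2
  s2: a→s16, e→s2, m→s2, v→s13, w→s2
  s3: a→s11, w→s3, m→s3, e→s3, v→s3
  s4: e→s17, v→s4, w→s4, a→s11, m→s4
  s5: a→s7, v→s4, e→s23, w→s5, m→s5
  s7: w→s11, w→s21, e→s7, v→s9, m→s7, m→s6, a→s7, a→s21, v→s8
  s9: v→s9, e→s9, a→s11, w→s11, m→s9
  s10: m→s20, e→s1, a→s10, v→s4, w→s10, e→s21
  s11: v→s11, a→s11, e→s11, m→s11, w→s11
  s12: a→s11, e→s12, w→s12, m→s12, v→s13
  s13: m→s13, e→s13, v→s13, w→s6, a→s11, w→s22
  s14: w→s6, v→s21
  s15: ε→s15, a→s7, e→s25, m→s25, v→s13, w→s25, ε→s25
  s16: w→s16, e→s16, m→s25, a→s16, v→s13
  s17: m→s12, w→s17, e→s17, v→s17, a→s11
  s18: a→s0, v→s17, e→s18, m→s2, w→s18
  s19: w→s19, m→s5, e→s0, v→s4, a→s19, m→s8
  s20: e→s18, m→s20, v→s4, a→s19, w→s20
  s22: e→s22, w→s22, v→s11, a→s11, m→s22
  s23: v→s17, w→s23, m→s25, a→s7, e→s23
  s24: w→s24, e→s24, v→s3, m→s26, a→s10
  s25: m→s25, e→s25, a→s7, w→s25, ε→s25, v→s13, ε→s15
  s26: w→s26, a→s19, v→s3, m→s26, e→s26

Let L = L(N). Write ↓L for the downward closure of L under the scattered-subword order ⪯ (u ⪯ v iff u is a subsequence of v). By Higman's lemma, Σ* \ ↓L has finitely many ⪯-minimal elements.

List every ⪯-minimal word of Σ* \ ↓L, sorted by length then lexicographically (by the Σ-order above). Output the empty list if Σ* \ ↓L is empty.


min(Σ*\↓L) = [va, mamaw, aemvwv].

|Q|=27, |F|=22, |δ|=128 (4 ε).
min D↑ (22 st, q0=0, F={4}): 0:e→0,w→0,v→1,m→2,a→3 1:e→1,w→1,v→1,m→1,a→4 2:e→2,w→2,v→1,m→2,a→5 3:e→6,w→3,v→7,m→8,a→3 4:e→4,w→4,v→4,m→4,a→4 5:e→9,w→5,v→7,m→10,a→5 6:e→6,w→6,v→11,m→12,a→6 7:e→11,w→7,v→7,m→7,a→4 8:e→13,w→8,v→7,m→8,a→5 9:e→9,w→9,v→11,m→14,a→9 10:e→15,w→10,v→7,m→10,a→16 11:e→11,w→11,v→11,m→17,a→4 12:e→12,w→12,v→18,m→12,a→19 13:e→13,w→13,v→11,m→12,a→9 14:e→14,w→14,v→18,m→14,a→16 15:e→15,w→15,v→11,m→14,a→16 16:e→16,w→4,v→20,m→16,a→16 17:e→17,w→17,v→18,m→17,a→4 18:e→18,w→21,v→18,m→18,a→4 19:e→19,w→19,v→18,m→14,a→19 20:e→20,w→4,v→20,m→20,a→4 21:e→21,w→21,v→4,m→21,a→4 [Hopcroft].
'va': run [26, 10, 1] end={s11} — reject; 2/2 deletions ∈↓L.
'mamaw': run [26, 23, 18, 15, 6, 2] end={s11,s21} rej; 5/5 single-dels accept.
'aemvwv': N↓-sim [26, 23, 18, 13, 6, 3, 1] end={s11} ∉↓L; 6/6 deletions ∈↓L.
3 obstructions.


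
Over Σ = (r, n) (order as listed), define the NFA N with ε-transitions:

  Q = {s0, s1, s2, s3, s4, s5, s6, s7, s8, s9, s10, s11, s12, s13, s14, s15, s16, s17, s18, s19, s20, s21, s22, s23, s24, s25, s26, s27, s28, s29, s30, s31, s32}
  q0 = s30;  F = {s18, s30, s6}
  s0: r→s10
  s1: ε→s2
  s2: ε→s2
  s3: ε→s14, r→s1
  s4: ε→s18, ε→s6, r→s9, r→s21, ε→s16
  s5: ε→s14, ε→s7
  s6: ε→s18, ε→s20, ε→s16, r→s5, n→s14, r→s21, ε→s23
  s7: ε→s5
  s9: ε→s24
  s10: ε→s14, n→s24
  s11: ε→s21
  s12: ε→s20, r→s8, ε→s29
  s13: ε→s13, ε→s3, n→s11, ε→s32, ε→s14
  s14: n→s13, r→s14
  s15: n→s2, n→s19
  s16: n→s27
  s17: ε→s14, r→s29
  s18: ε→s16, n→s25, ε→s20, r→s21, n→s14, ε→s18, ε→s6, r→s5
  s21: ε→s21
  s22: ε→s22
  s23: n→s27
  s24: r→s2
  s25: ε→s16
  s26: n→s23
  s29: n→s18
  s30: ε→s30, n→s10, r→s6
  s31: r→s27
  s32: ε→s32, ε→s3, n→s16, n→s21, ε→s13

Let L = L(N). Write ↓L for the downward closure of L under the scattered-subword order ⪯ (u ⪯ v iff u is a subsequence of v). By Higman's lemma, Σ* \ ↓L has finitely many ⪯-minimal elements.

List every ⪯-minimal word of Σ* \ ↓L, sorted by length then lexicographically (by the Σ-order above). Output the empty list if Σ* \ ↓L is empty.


A = [n, rr].

|Q|=33, |F|=3, |δ|=63 (34 ε).
min D↑ (3 st, q0=0, F={2}): 0:r→1,n→2 1:r→2,n→2 2:r→2,n→2 [Hopcroft].
'n': |S_i|=[20, 13] end={s1,s10,s11,s13,s14,s16,s2,s21,s24,s25,s27,s3,…} ∉↓L; 1/1 deletions ∈↓L.
'rr': run [20, 17, 12] end={s1,s11,s13,s14,s16,s2,s21,s27,s3,s32,s5,s7} ∉↓L; 2/2 single-dels accept.
2 obstructions.


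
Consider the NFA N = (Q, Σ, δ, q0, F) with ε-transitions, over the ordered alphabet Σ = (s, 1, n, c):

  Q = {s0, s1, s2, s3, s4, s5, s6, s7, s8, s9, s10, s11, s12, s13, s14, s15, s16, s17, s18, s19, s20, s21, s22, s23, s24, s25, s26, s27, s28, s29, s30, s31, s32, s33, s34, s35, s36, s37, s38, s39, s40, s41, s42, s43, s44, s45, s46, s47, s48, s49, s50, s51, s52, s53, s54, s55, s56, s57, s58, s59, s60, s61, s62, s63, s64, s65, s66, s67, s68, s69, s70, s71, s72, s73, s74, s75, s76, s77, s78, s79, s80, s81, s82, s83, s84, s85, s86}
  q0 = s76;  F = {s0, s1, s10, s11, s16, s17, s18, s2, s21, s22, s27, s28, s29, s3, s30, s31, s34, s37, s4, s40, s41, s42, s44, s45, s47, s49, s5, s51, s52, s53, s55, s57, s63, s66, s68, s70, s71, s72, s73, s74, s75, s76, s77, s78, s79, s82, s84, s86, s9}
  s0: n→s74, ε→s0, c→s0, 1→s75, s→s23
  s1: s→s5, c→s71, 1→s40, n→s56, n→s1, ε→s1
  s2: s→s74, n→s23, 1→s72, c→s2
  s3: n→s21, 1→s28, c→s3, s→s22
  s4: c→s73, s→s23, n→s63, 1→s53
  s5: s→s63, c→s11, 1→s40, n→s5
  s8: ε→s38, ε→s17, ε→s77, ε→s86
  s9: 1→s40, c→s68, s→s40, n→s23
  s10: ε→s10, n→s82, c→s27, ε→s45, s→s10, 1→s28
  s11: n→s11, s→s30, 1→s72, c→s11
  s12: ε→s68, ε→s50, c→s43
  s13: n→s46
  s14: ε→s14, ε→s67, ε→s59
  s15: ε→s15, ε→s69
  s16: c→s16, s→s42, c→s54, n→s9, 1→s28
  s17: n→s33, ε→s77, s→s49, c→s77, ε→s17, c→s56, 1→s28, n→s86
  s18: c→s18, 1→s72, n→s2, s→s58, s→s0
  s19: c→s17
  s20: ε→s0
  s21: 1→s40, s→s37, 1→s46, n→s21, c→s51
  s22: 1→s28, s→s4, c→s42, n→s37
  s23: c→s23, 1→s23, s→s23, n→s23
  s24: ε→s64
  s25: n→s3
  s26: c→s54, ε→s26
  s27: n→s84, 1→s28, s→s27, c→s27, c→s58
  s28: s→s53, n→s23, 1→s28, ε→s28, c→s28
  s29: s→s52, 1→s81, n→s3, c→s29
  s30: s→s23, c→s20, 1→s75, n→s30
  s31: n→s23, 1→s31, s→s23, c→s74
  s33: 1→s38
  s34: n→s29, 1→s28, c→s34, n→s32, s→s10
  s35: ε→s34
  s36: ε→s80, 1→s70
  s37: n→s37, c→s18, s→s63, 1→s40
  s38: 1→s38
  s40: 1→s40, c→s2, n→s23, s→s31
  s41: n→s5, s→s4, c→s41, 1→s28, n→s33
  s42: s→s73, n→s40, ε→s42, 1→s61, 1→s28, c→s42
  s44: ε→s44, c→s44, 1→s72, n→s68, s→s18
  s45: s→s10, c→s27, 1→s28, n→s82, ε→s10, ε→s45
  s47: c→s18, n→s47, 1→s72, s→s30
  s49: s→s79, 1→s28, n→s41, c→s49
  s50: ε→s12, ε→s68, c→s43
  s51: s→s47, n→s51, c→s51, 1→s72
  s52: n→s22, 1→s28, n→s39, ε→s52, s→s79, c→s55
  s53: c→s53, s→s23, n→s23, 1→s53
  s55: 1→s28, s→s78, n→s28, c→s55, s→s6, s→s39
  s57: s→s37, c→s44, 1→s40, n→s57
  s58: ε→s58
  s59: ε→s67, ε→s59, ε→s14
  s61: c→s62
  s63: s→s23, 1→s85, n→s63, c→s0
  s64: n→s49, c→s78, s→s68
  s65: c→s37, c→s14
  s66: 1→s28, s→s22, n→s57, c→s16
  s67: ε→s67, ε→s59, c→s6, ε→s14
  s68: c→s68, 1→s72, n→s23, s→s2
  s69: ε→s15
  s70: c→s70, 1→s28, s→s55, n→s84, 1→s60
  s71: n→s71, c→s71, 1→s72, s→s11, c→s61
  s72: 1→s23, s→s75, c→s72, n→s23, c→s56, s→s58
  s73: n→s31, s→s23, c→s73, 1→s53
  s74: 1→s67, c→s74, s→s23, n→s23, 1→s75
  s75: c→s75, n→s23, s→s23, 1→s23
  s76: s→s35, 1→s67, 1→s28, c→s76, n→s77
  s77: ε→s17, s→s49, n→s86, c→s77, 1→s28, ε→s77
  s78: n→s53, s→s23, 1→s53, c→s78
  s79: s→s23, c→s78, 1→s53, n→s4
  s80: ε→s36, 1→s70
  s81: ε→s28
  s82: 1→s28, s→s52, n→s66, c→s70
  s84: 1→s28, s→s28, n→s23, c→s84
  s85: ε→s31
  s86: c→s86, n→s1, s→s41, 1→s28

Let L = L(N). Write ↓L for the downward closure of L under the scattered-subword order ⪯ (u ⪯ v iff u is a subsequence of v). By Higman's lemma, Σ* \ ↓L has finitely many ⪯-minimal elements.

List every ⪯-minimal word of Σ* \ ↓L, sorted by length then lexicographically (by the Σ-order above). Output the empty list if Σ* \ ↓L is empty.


|Q|=87, |F|=49, |δ|=279 (43 ε).
min D↑ (48 st, q0=0, F={7}): 0:s→1,1→2,n→3,c→0 1:s→4,1→2,n→5,c→1 2:s→6,1→2,n→7,c→2 3:s→8,1→2,n→9,c→3 4:s→4,1→2,n→10,c→11 5:s→12,1→2,n→13,c→5 6:s→7,1→6,n→7,c→6 7:s→7,1→7,n→7,c→7 8:s→14,1→2,n→15,c→8 9:s→15,1→2,n→16,c→9 10:s→12,1→2,n→17,c→18 11:s→11,1→2,n→19,c→11 12:s→14,1→2,n→20,c→21 13:s→20,1→2,n→22,c→13 14:s→7,1→6,n→23,c→24 15:s→23,1→2,n→25,c→15 16:s→25,1→26,n→16,c→27 17:s→20,1→2,n→28,c→29 18:s→21,1→2,n→19,c→18 19:s→2,1→2,n→7,c→19 20:s→23,1→2,n→30,c→31 21:s→24,1→2,n→2,c→21 22:s→30,1→26,n→22,c→32 23:s→7,1→6,n→33,c→34 24:s→7,1→6,n→6,c→24 25:s→33,1→26,n→25,c→35 26:s→36,1→26,n→7,c→37 27:s→35,1→38,n→27,c→27 28:s→30,1→26,n→28,c→39 29:s→31,1→2,n→40,c→29 30:s→33,1→26,n→30,c→41 31:s→34,1→2,n→26,c→31 32:s→42,1→38,n→32,c→32 33:s→7,1→36,n→33,c→43 34:s→7,1→6,n→36,c→34 35:s→44,1→38,n→35,c→35 36:s→7,1→36,n→7,c→45 37:s→45,1→38,n→7,c→37 38:s→46,1→7,n→7,c→38 39:s→41,1→38,n→47,c→39 40:s→26,1→26,n→7,c→47 41:s→43,1→38,n→37,c→41 42:s→44,1→38,n→42,c→41 43:s→7,1→46,n→45,c→43 44:s→7,1→46,n→44,c→43 45:s→7,1→46,n→7,c→45 46:s→7,1→7,n→7,c→46 47:s→37,1→38,n→7,c→47 (ε-aug+det+¬).
'1n': |S_i|=[69, 22, 1] end={s23} rej; 2/2 single-dels accept.
'1ss': N↓-sim [69, 22, 10, 1] end={s23} ∉↓L; 3/3 deletions ∈↓L.
'nsss': N↓-sim [69, 63, 40, 20, 1] end={s23} rej; 4/4 del acc.
'sscnn': |S_i|=[69, 63, 48, 34, 18, 1] end={s23} rej; 5/5 single-dels accept.
'nnnc11': |S_i|=[69, 63, 50, 36, 23, 9, 1] end={s23} rej; 6/6 del acc.
5 minimals (antichain).

min(Σ*\↓L) = [1n, 1ss, nsss, sscnn, nnnc11].


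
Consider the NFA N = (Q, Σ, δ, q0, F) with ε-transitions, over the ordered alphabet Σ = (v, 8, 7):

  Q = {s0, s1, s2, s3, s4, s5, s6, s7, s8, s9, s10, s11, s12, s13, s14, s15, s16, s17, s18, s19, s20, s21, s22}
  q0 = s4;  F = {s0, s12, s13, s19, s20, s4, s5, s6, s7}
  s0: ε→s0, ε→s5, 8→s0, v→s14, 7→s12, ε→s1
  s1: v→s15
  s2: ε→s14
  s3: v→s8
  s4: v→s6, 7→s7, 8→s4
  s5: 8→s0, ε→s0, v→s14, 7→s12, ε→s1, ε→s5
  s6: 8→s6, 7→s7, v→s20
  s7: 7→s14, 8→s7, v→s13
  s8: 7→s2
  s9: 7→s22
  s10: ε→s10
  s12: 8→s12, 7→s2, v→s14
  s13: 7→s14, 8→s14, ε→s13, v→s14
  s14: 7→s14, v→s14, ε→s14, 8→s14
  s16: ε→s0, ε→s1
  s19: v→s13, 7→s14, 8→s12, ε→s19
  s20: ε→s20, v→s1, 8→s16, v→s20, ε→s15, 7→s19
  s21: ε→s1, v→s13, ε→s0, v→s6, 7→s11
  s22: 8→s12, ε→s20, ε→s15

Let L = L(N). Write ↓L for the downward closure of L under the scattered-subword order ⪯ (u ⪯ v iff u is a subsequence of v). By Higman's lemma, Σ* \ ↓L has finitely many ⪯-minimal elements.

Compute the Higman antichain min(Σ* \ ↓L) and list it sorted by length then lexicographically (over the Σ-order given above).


|Q|=23, |F|=9, |δ|=58 (19 ε).
min D↑ (9 st, q0=0, F={5}): 0:v→1,8→0,7→2 1:v→3,8→1,7→2 2:v→4,8→2,7→5 3:v→3,8→6,7→7 4:v→5,8→5,7→5 5:v→5,8→5,7→5 6:v→5,8→6,7→8 7:v→4,8→8,7→5 8:v→5,8→8,7→5 (ε-aug+det+¬).
'77': |S_i|=[14, 6, 2] end={s14,s2} rej; 2/2 del acc.
'7vv': |S_i|=[14, 6, 2, 1] end={s14} ∉↓L; 3/3 del acc.
'7v8': run [14, 6, 2, 1] end={s14} — reject; 3/3 del acc.
'vv8v': |S_i|=[14, 13, 11, 8, 2] end={s14,s15} rej; 4/4 single-dels accept.
4 obstructions.

A = [77, 7vv, 7v8, vv8v].


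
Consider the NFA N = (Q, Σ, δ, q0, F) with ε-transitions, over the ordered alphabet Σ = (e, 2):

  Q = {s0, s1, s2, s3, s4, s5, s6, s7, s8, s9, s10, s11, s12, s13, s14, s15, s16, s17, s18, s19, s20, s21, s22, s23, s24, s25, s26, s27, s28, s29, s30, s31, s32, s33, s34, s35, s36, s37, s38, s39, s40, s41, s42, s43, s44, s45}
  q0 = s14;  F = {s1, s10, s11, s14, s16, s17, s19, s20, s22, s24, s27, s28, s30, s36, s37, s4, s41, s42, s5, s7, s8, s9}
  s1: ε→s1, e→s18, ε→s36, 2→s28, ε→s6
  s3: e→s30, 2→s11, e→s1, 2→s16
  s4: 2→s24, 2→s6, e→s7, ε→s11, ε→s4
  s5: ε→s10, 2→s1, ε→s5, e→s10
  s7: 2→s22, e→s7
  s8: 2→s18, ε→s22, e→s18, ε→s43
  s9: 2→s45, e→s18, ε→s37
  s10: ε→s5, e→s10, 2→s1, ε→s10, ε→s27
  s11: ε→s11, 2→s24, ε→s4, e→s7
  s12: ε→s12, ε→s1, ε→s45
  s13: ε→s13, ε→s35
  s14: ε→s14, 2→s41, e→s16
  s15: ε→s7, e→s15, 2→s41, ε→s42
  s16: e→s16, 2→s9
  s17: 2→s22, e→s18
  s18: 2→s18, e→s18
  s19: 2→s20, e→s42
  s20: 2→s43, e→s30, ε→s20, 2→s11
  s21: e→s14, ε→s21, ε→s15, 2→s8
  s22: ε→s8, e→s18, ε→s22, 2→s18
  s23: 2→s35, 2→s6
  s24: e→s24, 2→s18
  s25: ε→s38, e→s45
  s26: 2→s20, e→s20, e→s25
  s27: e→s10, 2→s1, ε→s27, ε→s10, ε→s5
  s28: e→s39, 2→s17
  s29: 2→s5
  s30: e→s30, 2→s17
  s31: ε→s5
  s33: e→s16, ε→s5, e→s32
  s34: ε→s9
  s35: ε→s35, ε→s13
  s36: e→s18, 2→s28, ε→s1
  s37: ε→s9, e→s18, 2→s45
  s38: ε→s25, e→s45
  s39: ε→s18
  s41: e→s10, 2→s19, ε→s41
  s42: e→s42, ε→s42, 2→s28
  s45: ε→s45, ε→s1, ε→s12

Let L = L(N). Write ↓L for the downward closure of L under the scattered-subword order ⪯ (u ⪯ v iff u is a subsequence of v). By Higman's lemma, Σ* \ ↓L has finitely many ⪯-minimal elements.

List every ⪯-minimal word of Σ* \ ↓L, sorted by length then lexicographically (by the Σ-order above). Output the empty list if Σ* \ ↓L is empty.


Antichain: [e2e, 222222].

|Q|=46, |F|=22, |δ|=112 (46 ε).
min D↑ (17 st, q0=0, F={6}): 0:e→1,2→2 1:e→1,2→3 2:e→4,2→5 3:e→6,2→7 4:e→4,2→7 5:e→8,2→9 6:e→6,2→6 7:e→6,2→10 8:e→8,2→10 9:e→11,2→12 10:e→6,2→13 11:e→11,2→13 12:e→14,2→15 13:e→6,2→16 14:e→14,2→16 15:e→15,2→6 16:e→6,2→6.
'e2e': N↓-sim [28, 22, 14, 2] end={s18,s39} rej; 3/3 single-dels accept.
'222222': run [28, 26, 20, 14, 10, 6, 1] end={s18} — reject; 6/6 deletions ∈↓L.
2 minimals (antichain).


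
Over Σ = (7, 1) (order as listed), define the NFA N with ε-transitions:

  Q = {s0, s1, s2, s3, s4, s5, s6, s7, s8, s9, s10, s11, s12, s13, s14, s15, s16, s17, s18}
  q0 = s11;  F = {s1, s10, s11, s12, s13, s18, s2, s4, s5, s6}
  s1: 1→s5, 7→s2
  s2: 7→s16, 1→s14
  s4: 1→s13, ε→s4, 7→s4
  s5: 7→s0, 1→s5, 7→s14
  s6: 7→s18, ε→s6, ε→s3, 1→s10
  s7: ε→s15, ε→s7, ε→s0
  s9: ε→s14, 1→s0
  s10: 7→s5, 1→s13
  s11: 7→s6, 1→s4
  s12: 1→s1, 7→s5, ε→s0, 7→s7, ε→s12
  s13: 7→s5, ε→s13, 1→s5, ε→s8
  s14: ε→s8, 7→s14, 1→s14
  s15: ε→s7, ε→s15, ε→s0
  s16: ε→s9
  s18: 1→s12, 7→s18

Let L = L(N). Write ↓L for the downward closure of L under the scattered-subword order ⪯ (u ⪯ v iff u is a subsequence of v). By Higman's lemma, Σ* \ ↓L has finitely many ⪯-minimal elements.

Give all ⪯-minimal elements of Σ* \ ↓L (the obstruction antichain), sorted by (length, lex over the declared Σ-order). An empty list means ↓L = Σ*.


|Q|=19, |F|=10, |δ|=41 (16 ε).
min D↑ (11 st, q0=0, F={9}): 0:7→1,1→2 1:7→3,1→4 2:7→2,1→5 3:7→3,1→6 4:7→7,1→5 5:7→7,1→7 6:7→7,1→8 7:7→9,1→7 8:7→10,1→7 9:7→9,1→9 10:7→9,1→9 (ε-aug+det+¬).
'7177': |S_i|=[18, 17, 13, 9, 5] end={s0,s14,s16,s8,s9} rej; 4/4 del acc.
'1177': N↓-sim [18, 14, 9, 7, 5] end={s0,s14,s16,s8,s9} rej; 4/4 deletions ∈↓L.
'1117': run [18, 14, 9, 4, 3] end={s0,s14,s8} — reject; 4/4 del acc.
'771171': run [18, 17, 14, 12, 8, 6, 3] end={s0,s14,s8} — reject; 6/6 del acc.
4 minimals (antichain).

Antichain: [7177, 1177, 1117, 771171].


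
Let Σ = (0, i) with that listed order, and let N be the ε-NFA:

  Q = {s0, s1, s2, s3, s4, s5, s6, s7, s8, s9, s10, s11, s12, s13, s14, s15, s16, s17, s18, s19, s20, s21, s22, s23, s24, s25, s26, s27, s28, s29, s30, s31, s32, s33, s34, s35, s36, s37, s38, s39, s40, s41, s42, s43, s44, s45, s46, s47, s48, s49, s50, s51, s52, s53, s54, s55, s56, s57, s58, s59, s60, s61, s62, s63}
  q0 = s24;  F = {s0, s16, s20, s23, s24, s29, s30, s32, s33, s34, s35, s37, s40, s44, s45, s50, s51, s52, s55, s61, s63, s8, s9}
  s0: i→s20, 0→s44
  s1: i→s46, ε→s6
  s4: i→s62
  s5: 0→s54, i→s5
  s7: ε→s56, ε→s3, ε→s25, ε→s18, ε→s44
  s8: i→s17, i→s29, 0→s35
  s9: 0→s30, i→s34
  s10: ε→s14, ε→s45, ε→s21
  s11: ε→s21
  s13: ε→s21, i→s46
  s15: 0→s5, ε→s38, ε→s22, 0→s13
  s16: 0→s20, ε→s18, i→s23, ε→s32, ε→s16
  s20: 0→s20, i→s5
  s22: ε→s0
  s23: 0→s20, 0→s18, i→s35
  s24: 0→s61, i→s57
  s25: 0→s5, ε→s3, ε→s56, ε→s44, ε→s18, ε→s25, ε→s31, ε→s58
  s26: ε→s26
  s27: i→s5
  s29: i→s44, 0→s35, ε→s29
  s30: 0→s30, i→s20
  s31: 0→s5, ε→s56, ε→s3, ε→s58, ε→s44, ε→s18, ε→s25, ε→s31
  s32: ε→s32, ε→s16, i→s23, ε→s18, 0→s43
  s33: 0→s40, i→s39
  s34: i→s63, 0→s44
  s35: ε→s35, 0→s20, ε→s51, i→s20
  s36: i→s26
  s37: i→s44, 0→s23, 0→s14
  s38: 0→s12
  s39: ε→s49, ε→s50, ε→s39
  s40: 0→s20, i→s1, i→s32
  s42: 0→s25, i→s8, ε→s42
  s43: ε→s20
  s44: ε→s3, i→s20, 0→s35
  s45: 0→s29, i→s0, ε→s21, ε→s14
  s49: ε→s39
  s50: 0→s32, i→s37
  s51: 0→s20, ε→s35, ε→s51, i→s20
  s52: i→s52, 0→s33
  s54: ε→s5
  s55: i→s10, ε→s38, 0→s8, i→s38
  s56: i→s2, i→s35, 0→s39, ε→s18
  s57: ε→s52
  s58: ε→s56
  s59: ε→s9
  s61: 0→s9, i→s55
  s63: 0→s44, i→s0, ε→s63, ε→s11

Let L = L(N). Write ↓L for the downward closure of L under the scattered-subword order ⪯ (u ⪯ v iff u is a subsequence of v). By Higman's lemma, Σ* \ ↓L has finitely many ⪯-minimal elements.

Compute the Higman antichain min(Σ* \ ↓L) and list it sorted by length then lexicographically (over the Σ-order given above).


Antichain: [000ii, i000i, 0iiiii].

|Q|=64, |F|=23, |δ|=125 (57 ε).
min D↑ (22 st, q0=0, F={20}): 0:0→1,i→2 1:0→3,i→4 2:0→5,i→2 3:0→6,i→7 4:0→8,i→9 5:0→10,i→11 6:0→6,i→12 7:0→13,i→14 8:0→15,i→16 9:0→16,i→17 10:0→12,i→18 11:0→18,i→19 12:0→12,i→20 13:0→15,i→12 14:0→13,i→17 15:0→12,i→12 16:0→15,i→13 17:0→13,i→12 18:0→12,i→21 19:0→21,i→13 20:0→20,i→20 21:0→12,i→15.
'000ii': N↓-sim [41, 38, 28, 10, 3, 2] end={s5,s54} ∉↓L; 5/5 del acc.
'i000i': N↓-sim [41, 37, 26, 15, 5, 2] end={s5,s54} rej; 5/5 del acc.
'0iiiii': |S_i|=[41, 38, 33, 22, 8, 3, 2] end={s5,s54} ∉↓L; 6/6 deletions ∈↓L.
3 obstructions.


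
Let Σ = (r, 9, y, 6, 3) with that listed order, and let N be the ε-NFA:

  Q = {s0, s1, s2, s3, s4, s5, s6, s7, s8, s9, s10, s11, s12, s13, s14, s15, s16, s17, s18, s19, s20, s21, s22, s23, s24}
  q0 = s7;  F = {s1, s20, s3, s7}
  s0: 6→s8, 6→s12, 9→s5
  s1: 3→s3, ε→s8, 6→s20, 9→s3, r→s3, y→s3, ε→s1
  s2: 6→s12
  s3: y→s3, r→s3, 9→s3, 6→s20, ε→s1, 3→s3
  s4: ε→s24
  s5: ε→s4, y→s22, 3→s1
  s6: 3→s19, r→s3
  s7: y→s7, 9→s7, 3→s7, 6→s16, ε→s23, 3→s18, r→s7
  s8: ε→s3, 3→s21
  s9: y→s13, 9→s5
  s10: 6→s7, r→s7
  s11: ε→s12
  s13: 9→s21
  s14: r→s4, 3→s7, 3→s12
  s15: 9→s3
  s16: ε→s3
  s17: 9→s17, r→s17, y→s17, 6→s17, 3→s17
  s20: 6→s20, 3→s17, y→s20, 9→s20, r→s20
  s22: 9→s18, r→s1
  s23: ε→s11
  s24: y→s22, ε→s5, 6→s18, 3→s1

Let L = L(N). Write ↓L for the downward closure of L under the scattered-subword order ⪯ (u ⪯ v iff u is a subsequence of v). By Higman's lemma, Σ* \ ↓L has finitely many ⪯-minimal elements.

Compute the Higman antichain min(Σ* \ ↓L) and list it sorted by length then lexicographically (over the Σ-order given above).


|Q|=25, |F|=4, |δ|=60 (11 ε).
min D↑ (4 st, q0=0, F={3}): 0:r→0,9→0,y→0,6→1,3→0 1:r→1,9→1,y→1,6→2,3→1 2:r→2,9→2,y→2,6→2,3→3 3:r→3,9→3,y→3,6→3,3→3.
'663': N↓-sim [12, 7, 2, 1] end={s17} — reject; 3/3 del acc.
1 obstructions.

A = [663].


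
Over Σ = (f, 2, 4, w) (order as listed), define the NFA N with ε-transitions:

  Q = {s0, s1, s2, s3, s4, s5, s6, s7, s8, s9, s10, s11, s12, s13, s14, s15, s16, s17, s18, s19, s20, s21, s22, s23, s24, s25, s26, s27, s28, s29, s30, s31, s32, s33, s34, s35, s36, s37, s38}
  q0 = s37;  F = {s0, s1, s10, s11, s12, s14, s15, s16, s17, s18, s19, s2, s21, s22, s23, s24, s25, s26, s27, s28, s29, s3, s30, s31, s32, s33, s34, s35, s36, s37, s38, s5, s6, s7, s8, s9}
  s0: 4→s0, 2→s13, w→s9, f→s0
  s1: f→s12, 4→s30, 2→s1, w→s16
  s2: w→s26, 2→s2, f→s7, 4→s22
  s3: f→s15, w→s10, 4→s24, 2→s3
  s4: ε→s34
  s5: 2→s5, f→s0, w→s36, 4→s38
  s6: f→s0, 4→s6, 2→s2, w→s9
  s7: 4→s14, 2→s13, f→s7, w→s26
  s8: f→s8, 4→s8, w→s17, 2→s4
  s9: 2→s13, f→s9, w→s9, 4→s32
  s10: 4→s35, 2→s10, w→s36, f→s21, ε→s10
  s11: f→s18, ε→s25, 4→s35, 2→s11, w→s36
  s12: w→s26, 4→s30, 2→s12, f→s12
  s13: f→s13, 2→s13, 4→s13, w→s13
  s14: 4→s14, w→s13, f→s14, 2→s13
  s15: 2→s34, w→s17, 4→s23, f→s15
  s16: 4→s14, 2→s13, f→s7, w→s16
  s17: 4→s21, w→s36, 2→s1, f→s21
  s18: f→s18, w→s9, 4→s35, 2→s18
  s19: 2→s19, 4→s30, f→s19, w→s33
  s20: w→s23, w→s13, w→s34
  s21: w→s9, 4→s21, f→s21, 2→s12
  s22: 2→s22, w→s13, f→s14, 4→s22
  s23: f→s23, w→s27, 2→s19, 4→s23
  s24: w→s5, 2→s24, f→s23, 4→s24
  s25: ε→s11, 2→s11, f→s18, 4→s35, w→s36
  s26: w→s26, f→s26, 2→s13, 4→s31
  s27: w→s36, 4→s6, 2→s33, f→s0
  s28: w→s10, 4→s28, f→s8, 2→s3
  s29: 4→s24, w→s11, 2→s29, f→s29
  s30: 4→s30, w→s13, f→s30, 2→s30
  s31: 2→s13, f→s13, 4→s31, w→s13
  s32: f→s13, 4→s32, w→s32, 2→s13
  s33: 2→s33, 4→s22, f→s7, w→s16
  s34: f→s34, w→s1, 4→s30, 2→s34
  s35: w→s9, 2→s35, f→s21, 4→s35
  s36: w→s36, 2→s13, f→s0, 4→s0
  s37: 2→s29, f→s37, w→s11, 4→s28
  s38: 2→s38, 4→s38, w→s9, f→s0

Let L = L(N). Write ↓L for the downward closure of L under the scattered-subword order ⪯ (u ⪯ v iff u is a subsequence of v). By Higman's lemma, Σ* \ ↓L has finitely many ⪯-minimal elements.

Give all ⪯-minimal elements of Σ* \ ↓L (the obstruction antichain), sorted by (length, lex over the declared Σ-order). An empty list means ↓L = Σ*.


A = [ww2, 24wf2, 4f24w, wfw4f, w4w4f].

|Q|=39, |F|=36, |δ|=155 (4 ε).
min D↑ (36 st, q0=0, F={19}): 0:f→0,2→1,4→2,w→3 1:f→1,2→1,4→4,w→3 2:f→5,2→6,4→2,w→7 3:f→8,2→3,4→9,w→10 4:f→11,2→4,4→4,w→12 5:f→5,2→13,4→5,w→14 6:f→15,2→6,4→4,w→7 7:f→16,2→7,4→9,w→10 8:f→8,2→8,4→9,w→17 9:f→16,2→9,4→9,w→17 10:f→18,2→19,4→18,w→10 11:f→11,2→20,4→11,w→21 12:f→18,2→12,4→22,w→10 13:f→13,2→13,4→23,w→24 14:f→16,2→24,4→16,w→10 15:f→15,2→13,4→11,w→14 16:f→16,2→25,4→16,w→17 17:f→17,2→19,4→26,w→17 18:f→18,2→19,4→18,w→17 19:f→19,2→19,4→19,w→19 20:f→20,2→20,4→23,w→27 21:f→18,2→27,4→28,w→10 22:f→18,2→22,4→22,w→17 23:f→23,2→23,4→23,w→19 24:f→25,2→24,4→23,w→29 25:f→25,2→25,4→23,w→30 26:f→19,2→19,4→26,w→26 27:f→31,2→27,4→32,w→29 28:f→18,2→33,4→28,w→17 29:f→31,2→19,4→34,w→29 30:f→30,2→19,4→35,w→30 31:f→31,2→19,4→34,w→30 32:f→34,2→32,4→32,w→19 33:f→31,2→33,4→32,w→30 34:f→34,2→19,4→34,w→19 35:f→19,2→19,4→35,w→19 [Hopcroft].
'ww2': |S_i|=[38, 27, 10, 1] end={s13} — reject; 3/3 deletions ∈↓L.
'24wf2': |S_i|=[38, 35, 24, 17, 8, 1] end={s13} rej; 5/5 single-dels accept.
'4f24w': run [38, 33, 26, 15, 5, 1] end={s13} — reject; 5/5 single-dels accept.
'wfw4f': N↓-sim [38, 27, 13, 5, 3, 1] end={s13} ∉↓L; 5/5 del acc.
'w4w4f': run [38, 27, 16, 5, 3, 1] end={s13} — reject; 5/5 single-dels accept.
5 minimals (antichain).


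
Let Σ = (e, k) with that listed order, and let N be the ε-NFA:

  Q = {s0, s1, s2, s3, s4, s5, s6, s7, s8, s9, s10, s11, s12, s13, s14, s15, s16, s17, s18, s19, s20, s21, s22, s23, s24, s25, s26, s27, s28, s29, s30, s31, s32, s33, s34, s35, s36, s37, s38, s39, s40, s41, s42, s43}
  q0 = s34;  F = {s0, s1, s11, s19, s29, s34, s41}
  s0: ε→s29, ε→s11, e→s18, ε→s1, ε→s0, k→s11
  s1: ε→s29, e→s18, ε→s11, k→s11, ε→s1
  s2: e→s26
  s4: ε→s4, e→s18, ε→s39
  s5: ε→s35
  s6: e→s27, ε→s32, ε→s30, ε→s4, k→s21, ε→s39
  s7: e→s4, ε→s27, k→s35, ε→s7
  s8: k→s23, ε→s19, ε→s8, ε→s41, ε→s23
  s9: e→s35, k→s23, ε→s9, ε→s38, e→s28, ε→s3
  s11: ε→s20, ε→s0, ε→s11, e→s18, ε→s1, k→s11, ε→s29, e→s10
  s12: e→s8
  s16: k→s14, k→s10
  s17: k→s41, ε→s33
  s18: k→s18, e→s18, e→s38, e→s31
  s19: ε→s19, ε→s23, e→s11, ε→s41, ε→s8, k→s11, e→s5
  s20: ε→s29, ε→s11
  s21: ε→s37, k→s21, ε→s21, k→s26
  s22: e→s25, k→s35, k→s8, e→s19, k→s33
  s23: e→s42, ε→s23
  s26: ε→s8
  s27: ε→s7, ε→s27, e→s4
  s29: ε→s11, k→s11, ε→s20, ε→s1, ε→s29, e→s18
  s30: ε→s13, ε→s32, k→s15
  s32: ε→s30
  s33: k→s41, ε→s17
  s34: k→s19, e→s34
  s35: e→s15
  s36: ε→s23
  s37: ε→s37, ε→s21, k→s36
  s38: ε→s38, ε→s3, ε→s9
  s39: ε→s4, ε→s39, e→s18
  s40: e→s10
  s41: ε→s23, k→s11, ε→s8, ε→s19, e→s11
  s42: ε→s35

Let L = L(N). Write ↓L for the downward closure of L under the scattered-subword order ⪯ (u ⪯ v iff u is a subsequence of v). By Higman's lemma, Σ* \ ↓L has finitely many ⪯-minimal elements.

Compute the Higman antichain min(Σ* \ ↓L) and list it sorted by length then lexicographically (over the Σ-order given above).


|Q|=44, |F|=7, |δ|=110 (61 ε).
min D↑ (4 st, q0=0, F={3}): 0:e→0,k→1 1:e→2,k→2 2:e→3,k→2 3:e→3,k→3.
'kee': run [21, 20, 17, 11] end={s10,s15,s18,s23,s28,s3,s31,s35,s38,s42,s9} rej; 3/3 deletions ∈↓L.
'kke': N↓-sim [21, 20, 16, 11] end={s10,s15,s18,s23,s28,s3,s31,s35,s38,s42,s9} ∉↓L; 3/3 del acc.
2 minimals (antichain).

Antichain: [kee, kke].


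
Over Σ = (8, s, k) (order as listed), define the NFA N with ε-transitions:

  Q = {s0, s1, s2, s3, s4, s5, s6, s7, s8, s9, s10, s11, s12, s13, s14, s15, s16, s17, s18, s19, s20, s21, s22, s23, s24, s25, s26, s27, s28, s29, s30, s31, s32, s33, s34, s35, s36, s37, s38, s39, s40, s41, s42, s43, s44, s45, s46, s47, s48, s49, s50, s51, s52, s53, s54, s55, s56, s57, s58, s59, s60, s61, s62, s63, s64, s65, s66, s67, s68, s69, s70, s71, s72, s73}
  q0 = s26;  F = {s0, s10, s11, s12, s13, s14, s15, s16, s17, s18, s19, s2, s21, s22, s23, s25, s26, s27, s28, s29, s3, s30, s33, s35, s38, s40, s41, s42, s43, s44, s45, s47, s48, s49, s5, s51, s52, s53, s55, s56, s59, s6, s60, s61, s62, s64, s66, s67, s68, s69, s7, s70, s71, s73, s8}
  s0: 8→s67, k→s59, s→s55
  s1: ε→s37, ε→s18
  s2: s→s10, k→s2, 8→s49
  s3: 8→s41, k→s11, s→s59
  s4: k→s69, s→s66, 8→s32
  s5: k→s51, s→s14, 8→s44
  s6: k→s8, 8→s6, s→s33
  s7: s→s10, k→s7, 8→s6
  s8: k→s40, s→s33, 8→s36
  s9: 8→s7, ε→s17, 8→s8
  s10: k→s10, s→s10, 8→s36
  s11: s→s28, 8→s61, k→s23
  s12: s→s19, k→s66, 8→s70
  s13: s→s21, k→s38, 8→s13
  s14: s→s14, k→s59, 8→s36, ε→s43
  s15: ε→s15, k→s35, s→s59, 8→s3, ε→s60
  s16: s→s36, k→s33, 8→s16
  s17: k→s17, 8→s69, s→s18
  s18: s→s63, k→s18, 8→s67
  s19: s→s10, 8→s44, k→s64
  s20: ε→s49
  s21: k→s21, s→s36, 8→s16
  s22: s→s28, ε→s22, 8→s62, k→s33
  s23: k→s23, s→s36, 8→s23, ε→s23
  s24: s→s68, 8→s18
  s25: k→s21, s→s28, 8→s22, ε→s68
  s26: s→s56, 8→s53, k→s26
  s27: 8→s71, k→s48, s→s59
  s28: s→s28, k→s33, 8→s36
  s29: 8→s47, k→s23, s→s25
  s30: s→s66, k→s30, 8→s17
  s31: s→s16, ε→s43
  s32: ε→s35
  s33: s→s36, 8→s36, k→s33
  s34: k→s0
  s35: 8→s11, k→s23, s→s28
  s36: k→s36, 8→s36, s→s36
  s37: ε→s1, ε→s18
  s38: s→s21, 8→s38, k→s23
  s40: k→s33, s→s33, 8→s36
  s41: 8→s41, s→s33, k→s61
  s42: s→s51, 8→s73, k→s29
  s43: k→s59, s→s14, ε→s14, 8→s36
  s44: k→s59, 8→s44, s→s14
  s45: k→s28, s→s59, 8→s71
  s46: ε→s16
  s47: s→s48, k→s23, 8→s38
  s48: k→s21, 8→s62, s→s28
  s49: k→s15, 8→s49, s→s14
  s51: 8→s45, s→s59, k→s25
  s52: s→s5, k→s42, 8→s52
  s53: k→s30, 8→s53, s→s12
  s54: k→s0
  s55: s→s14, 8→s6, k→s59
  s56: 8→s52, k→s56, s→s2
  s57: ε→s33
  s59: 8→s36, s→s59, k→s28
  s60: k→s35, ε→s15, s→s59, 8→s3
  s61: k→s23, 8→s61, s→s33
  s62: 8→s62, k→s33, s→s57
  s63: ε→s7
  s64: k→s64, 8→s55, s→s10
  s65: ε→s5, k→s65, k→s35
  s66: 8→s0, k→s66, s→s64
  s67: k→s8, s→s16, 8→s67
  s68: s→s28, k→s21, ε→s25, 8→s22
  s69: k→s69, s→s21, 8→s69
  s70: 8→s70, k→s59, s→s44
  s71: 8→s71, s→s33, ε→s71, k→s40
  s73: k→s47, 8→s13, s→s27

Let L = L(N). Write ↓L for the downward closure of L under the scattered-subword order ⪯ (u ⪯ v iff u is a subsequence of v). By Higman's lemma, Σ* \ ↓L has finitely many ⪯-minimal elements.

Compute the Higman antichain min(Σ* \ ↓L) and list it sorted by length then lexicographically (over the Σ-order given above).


min(Σ*\↓L) = [sss8, 8s8k8, 8k88ss, s8kkks].

|Q|=74, |F|=55, |δ|=202 (22 ε).
min D↑ (53 st, q0=0, F={26}): 0:8→1,s→2,k→0 1:8→1,s→3,k→4 2:8→5,s→6,k→2 3:8→7,s→8,k→9 4:8→10,s→9,k→4 5:8→5,s→11,k→12 6:8→13,s→14,k→6 7:8→7,s→15,k→16 8:8→15,s→14,k→17 9:8→18,s→17,k→9 10:8→19,s→20,k→10 11:8→15,s→21,k→22 12:8→23,s→22,k→24 13:8→13,s→21,k→25 14:8→26,s→14,k→14 15:8→15,s→21,k→16 16:8→26,s→16,k→27 17:8→28,s→14,k→17 18:8→29,s→28,k→16 19:8→19,s→30,k→19 20:8→29,s→31,k→20 21:8→26,s→21,k→16 22:8→32,s→16,k→33 23:8→34,s→35,k→36 24:8→36,s→33,k→37 25:8→38,s→16,k→39 26:8→26,s→26,k→26 27:8→26,s→27,k→40 28:8→41,s→21,k→16 29:8→29,s→42,k→43 30:8→42,s→26,k→30 31:8→41,s→14,k→31 32:8→44,s→16,k→27 33:8→45,s→27,k→30 34:8→34,s→30,k→46 35:8→44,s→16,k→47 36:8→46,s→47,k→37 37:8→37,s→26,k→37 38:8→48,s→16,k→49 39:8→49,s→27,k→37 40:8→26,s→26,k→40 41:8→41,s→40,k→43 42:8→42,s→26,k→40 43:8→26,s→40,k→50 44:8→44,s→40,k→50 45:8→51,s→27,k→40 46:8→46,s→30,k→37 47:8→51,s→27,k→30 48:8→48,s→40,k→52 49:8→52,s→27,k→37 50:8→26,s→40,k→40 51:8→51,s→40,k→40 52:8→52,s→40,k→37 (ε-aug+det+¬).
'sss8': N↓-sim [58, 53, 39, 8, 1] end={s36} ∉↓L; 4/4 del acc.
'8s8k8': |S_i|=[58, 55, 35, 20, 6, 1] end={s36} rej; 5/5 del acc.
'8k88ss': run [58, 55, 47, 36, 17, 5, 1] end={s36} — reject; 6/6 single-dels accept.
's8kkks': run [58, 53, 43, 32, 19, 5, 1] end={s36} — reject; 6/6 del acc.
4 obstructions.


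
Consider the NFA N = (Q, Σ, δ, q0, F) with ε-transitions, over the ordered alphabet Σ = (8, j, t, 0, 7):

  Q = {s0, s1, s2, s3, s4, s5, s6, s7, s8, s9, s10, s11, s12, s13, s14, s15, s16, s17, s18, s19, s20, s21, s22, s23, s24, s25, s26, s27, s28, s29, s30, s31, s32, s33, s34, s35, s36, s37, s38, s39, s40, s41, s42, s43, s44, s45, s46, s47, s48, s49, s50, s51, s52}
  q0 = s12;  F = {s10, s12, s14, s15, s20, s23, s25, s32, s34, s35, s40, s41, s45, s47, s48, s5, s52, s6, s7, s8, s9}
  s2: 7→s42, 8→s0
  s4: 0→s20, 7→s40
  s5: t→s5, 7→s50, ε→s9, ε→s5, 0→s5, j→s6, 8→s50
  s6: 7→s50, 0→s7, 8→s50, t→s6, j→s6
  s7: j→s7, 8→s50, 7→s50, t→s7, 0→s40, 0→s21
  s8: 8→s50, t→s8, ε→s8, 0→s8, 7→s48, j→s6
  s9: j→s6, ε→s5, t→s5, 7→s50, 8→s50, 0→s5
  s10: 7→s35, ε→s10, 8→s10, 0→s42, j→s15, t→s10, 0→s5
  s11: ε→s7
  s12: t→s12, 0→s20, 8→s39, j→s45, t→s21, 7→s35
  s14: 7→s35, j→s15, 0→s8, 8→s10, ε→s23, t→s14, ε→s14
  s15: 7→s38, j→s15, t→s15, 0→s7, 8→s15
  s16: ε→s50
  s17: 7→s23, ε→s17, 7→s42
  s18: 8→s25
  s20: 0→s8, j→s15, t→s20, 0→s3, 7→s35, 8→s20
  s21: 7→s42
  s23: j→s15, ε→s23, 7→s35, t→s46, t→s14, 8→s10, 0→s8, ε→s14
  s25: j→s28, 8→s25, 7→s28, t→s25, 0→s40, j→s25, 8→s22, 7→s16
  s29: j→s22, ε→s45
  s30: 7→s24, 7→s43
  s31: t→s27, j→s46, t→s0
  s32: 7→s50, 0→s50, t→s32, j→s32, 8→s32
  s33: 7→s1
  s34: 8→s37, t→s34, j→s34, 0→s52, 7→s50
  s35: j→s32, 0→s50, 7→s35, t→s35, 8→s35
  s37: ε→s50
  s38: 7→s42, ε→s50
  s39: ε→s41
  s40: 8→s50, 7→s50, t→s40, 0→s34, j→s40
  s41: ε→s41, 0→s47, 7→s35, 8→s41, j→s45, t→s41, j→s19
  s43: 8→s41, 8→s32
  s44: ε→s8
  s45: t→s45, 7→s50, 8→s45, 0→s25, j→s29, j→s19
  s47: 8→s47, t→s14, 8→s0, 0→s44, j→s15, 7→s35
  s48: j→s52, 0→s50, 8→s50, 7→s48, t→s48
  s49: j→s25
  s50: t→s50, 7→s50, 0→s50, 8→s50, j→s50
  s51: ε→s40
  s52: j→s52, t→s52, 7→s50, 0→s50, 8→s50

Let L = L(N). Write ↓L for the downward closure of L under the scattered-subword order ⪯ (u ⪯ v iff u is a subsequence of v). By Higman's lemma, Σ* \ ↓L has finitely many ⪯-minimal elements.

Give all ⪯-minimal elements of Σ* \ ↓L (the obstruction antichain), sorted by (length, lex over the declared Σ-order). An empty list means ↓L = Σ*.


|Q|=53, |F|=21, |δ|=159 (19 ε).
min D↑ (20 st, q0=0, F={7}): 0:8→1,j→2,t→0,0→3,7→4 1:8→1,j→2,t→1,0→5,7→4 2:8→2,j→2,t→2,0→6,7→7 3:8→3,j→8,t→3,0→9,7→4 4:8→4,j→10,t→4,0→7,7→4 5:8→5,j→8,t→11,0→9,7→4 6:8→6,j→6,t→6,0→12,7→7 7:8→7,j→7,t→7,0→7,7→7 8:8→8,j→8,t→8,0→13,7→7 9:8→7,j→14,t→9,0→9,7→15 10:8→10,j→10,t→10,0→7,7→7 11:8→16,j→8,t→11,0→9,7→4 12:8→7,j→12,t→12,0→17,7→7 13:8→7,j→13,t→13,0→12,7→7 14:8→7,j→14,t→14,0→13,7→7 15:8→7,j→18,t→15,0→7,7→15 16:8→16,j→8,t→16,0→19,7→4 17:8→7,j→17,t→17,0→18,7→7 18:8→7,j→18,t→18,0→7,7→7 19:8→7,j→14,t→19,0→19,7→7 [Hopcroft].
'j7': N↓-sim [36, 19, 5] end={s16,s28,s38,s42,s50} rej; 2/2 single-dels accept.
'70': N↓-sim [36, 9, 1] end={s50} rej; 2/2 single-dels accept.
'008': |S_i|=[36, 30, 15, 2] end={s37,s50} rej; 3/3 single-dels accept.
'80t807': run [36, 35, 29, 25, 20, 11, 2] end={s42,s50} — reject; 6/6 deletions ∈↓L.
'j00000': |S_i|=[36, 19, 12, 7, 4, 2, 1] end={s50} rej; 6/6 deletions ∈↓L.
5 obstructions.

Antichain: [j7, 70, 008, 80t807, j00000].


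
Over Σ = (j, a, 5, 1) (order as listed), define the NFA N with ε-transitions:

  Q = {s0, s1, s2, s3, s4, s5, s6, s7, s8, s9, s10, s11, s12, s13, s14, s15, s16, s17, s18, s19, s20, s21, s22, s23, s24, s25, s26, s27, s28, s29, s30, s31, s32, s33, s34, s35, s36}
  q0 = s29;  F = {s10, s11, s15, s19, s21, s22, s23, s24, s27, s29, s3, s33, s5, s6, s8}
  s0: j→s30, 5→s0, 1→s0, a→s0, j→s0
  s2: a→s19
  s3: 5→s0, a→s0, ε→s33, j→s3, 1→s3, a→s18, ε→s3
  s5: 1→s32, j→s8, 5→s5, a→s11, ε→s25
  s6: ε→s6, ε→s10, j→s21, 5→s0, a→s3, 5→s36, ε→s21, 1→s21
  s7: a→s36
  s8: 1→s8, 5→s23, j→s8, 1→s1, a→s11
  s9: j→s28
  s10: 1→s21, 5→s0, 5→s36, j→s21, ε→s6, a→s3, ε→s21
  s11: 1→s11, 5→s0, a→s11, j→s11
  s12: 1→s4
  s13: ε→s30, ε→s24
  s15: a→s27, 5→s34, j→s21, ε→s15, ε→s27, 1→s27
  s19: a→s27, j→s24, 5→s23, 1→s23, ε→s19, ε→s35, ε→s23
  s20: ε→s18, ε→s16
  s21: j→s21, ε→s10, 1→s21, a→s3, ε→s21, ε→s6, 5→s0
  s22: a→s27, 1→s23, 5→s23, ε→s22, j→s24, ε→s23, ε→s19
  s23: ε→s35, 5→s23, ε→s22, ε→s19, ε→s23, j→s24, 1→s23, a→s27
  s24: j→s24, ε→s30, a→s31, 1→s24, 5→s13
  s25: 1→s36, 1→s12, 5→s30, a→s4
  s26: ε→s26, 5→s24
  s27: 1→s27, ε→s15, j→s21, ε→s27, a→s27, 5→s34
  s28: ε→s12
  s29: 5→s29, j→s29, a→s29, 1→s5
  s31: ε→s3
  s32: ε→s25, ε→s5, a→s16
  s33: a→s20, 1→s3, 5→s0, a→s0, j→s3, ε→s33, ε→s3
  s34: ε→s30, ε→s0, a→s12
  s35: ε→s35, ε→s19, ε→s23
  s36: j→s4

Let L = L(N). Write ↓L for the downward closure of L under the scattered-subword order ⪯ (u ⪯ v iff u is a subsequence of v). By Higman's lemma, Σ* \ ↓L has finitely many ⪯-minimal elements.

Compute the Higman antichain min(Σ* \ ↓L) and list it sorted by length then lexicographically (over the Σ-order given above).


|Q|=37, |F|=15, |δ|=124 (42 ε).
min D↑ (10 st, q0=0, F={5}): 0:j→0,a→0,5→0,1→1 1:j→2,a→3,5→1,1→1 2:j→2,a→3,5→4,1→2 3:j→3,a→3,5→5,1→3 4:j→6,a→7,5→4,1→4 5:j→5,a→5,5→5,1→5 6:j→6,a→8,5→6,1→6 7:j→9,a→7,5→5,1→7 8:j→8,a→5,5→5,1→8 9:j→9,a→8,5→5,1→9.
'1a5': run [30, 29, 18, 6] end={s0,s12,s30,s34,s36,s4} rej; 3/3 deletions ∈↓L.
'1j5jaa': run [30, 29, 26, 23, 15, 8, 5] end={s0,s16,s18,s20,s30} — reject; 6/6 single-dels accept.
2 obstructions.

Antichain: [1a5, 1j5jaa].


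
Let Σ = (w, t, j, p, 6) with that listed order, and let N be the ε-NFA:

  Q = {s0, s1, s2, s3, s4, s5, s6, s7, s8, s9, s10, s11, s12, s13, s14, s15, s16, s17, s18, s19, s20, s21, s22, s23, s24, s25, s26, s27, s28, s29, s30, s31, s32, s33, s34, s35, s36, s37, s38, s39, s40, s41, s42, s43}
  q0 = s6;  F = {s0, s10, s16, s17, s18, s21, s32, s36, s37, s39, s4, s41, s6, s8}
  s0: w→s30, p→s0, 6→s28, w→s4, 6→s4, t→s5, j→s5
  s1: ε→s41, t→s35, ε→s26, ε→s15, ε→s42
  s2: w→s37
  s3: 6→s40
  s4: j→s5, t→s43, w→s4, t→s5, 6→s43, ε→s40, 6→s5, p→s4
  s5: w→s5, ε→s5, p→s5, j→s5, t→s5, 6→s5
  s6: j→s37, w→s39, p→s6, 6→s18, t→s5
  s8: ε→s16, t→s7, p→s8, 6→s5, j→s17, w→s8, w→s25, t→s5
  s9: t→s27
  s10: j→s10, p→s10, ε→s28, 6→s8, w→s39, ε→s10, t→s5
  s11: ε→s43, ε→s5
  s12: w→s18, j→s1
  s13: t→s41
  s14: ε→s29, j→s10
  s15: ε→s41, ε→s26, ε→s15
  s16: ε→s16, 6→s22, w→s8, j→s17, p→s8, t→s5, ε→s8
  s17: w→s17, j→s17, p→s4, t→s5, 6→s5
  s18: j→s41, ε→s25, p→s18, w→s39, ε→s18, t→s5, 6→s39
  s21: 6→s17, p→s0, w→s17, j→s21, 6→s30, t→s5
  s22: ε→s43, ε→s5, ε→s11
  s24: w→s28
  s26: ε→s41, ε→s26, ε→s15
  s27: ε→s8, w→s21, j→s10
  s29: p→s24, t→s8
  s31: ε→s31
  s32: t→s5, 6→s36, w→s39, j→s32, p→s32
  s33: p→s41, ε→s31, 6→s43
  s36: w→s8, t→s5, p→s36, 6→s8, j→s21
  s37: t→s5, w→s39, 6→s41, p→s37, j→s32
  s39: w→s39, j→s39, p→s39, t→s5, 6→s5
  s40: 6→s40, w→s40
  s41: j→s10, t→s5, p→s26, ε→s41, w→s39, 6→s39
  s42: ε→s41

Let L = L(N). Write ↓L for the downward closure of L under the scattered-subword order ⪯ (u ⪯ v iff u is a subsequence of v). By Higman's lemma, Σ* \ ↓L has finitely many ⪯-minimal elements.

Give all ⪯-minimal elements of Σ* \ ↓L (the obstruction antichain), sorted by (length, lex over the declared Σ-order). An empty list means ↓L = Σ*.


min(Σ*\↓L) = [t, w6, 666, jj6jpj].

|Q|=44, |F|=14, |δ|=129 (30 ε).
min D↑ (14 st, q0=0, F={2}): 0:w→1,t→2,j→3,p→0,6→4 1:w→1,t→2,j→1,p→1,6→2 2:w→2,t→2,j→2,p→2,6→2 3:w→1,t→2,j→5,p→3,6→6 4:w→1,t→2,j→6,p→4,6→1 5:w→1,t→2,j→5,p→5,6→7 6:w→1,t→2,j→8,p→6,6→1 7:w→9,t→2,j→10,p→7,6→9 8:w→1,t→2,j→8,p→8,6→9 9:w→9,t→2,j→11,p→9,6→2 10:w→11,t→2,j→10,p→12,6→11 11:w→11,t→2,j→11,p→13,6→2 12:w→13,t→2,j→2,p→12,6→13 13:w→13,t→2,j→2,p→13,6→2 (ε-aug+det+¬).
't': |S_i|=[25, 3] end={s43,s5,s7} ∉↓L; 1/1 del acc.
'w6': run [25, 13, 5] end={s11,s22,s40,s43,s5} — reject; 2/2 del acc.
'666': |S_i|=[25, 22, 14, 5] end={s11,s22,s40,s43,s5} ∉↓L; 3/3 deletions ∈↓L.
'jj6jpj': N↓-sim [25, 23, 19, 16, 9, 7, 1] end={s5} ∉↓L; 6/6 deletions ∈↓L.
4 minimals (antichain).
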